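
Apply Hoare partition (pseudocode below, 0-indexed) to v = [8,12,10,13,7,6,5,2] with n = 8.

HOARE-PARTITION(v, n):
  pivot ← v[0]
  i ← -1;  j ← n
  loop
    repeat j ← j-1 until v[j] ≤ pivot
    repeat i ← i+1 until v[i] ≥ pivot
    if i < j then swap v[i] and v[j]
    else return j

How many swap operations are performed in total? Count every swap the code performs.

pivot=8
j stops at 7 (2), i stops at 0 (8); swap ⇒ [2,12,10,13,7,6,5,8]
j stops at 6 (5), i stops at 1 (12); swap ⇒ [2,5,10,13,7,6,12,8]
j stops at 5 (6), i stops at 2 (10); swap ⇒ [2,5,6,13,7,10,12,8]
j stops at 4 (7), i stops at 3 (13); swap ⇒ [2,5,6,7,13,10,12,8]
j stops at 3, i stops at 4; i≥j ⇒ return 3. v=[2,5,6,7,13,10,12,8]

4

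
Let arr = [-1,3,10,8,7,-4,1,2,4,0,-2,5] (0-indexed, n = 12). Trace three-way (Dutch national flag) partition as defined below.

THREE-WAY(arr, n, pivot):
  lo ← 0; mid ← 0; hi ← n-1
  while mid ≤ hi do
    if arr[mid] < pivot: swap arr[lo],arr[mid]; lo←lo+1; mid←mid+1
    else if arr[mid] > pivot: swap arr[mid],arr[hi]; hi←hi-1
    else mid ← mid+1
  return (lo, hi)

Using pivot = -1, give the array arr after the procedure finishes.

lo=0 mid=0 hi=11
-1=-1: mid=1
3>-1: swap(1,11), hi=10 ⇒ [-1,5,10,8,7,-4,1,2,4,0,-2,3]
5>-1: swap(1,10), hi=9 ⇒ [-1,-2,10,8,7,-4,1,2,4,0,5,3]
-2<-1: swap(0,1), lo=1 mid=2 ⇒ [-2,-1,10,8,7,-4,1,2,4,0,5,3]
10>-1: swap(2,9), hi=8 ⇒ [-2,-1,0,8,7,-4,1,2,4,10,5,3]
0>-1: swap(2,8), hi=7 ⇒ [-2,-1,4,8,7,-4,1,2,0,10,5,3]
4>-1: swap(2,7), hi=6 ⇒ [-2,-1,2,8,7,-4,1,4,0,10,5,3]
2>-1: swap(2,6), hi=5 ⇒ [-2,-1,1,8,7,-4,2,4,0,10,5,3]
1>-1: swap(2,5), hi=4 ⇒ [-2,-1,-4,8,7,1,2,4,0,10,5,3]
-4<-1: swap(1,2), lo=2 mid=3 ⇒ [-2,-4,-1,8,7,1,2,4,0,10,5,3]
8>-1: swap(3,4), hi=3 ⇒ [-2,-4,-1,7,8,1,2,4,0,10,5,3]
7>-1: swap(3,3), hi=2 ⇒ [-2,-4,-1,7,8,1,2,4,0,10,5,3]
done. lo=2 hi=2; arr=[-2,-4,-1,7,8,1,2,4,0,10,5,3]

[-2,-4,-1,7,8,1,2,4,0,10,5,3]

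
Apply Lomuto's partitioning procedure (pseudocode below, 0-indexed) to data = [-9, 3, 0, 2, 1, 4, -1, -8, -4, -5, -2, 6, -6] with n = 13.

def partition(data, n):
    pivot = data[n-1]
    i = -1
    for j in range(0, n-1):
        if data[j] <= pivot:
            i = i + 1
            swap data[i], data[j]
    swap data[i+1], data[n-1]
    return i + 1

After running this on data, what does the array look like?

pivot=-6, i=-1
j=0: -9≤-6, i=0, swap(0,0) ⇒ [-9, 3, 0, 2, 1, 4, -1, -8, -4, -5, -2, 6, -6]
j=1: 3>-6, skip
j=2: 0>-6, skip
j=3: 2>-6, skip
j=4: 1>-6, skip
j=5: 4>-6, skip
j=6: -1>-6, skip
j=7: -8≤-6, i=1, swap(1,7) ⇒ [-9, -8, 0, 2, 1, 4, -1, 3, -4, -5, -2, 6, -6]
j=8: -4>-6, skip
j=9: -5>-6, skip
j=10: -2>-6, skip
j=11: 6>-6, skip
swap(2,12) ⇒ [-9, -8, -6, 2, 1, 4, -1, 3, -4, -5, -2, 6, 0]; return 2

[-9, -8, -6, 2, 1, 4, -1, 3, -4, -5, -2, 6, 0]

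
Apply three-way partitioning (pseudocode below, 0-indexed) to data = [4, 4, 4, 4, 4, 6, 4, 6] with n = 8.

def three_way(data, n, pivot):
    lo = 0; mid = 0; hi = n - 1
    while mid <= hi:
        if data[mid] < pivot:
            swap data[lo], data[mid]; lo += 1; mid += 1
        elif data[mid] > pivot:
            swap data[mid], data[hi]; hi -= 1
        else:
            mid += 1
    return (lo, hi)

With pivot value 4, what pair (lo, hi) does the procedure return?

(0, 5)

lo=0 mid=0 hi=7
4=4: mid=1
4=4: mid=2
4=4: mid=3
4=4: mid=4
4=4: mid=5
6>4: swap(5,7), hi=6 ⇒ [4, 4, 4, 4, 4, 6, 4, 6]
6>4: swap(5,6), hi=5 ⇒ [4, 4, 4, 4, 4, 4, 6, 6]
4=4: mid=6
done. lo=0 hi=5; data=[4, 4, 4, 4, 4, 4, 6, 6]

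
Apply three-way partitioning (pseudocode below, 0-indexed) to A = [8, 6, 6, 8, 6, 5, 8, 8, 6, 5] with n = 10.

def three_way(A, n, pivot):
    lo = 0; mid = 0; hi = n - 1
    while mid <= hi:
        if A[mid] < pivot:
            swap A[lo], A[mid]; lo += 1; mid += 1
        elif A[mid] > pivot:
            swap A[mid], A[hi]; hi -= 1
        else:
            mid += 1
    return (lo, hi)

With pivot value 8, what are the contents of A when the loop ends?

[6, 6, 6, 5, 6, 5, 8, 8, 8, 8]

lo=0 mid=0 hi=9
8=8: mid=1
6<8: swap(0,1), lo=1 mid=2 ⇒ [6, 8, 6, 8, 6, 5, 8, 8, 6, 5]
6<8: swap(1,2), lo=2 mid=3 ⇒ [6, 6, 8, 8, 6, 5, 8, 8, 6, 5]
8=8: mid=4
6<8: swap(2,4), lo=3 mid=5 ⇒ [6, 6, 6, 8, 8, 5, 8, 8, 6, 5]
5<8: swap(3,5), lo=4 mid=6 ⇒ [6, 6, 6, 5, 8, 8, 8, 8, 6, 5]
8=8: mid=7
8=8: mid=8
6<8: swap(4,8), lo=5 mid=9 ⇒ [6, 6, 6, 5, 6, 8, 8, 8, 8, 5]
5<8: swap(5,9), lo=6 mid=10 ⇒ [6, 6, 6, 5, 6, 5, 8, 8, 8, 8]
done. lo=6 hi=9; A=[6, 6, 6, 5, 6, 5, 8, 8, 8, 8]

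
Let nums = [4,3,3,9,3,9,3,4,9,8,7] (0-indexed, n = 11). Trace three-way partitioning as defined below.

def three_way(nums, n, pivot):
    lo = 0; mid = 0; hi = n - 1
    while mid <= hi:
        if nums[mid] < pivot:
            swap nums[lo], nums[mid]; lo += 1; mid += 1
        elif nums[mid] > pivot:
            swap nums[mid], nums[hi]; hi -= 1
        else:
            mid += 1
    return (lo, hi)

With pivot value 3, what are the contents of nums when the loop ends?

[3,3,3,3,9,9,4,9,8,7,4]

pivot = 3; lo=0, mid=0, hi=10
nums[mid]=4>3: swap nums[0],nums[10]; hi=9 → [7,3,3,9,3,9,3,4,9,8,4]
nums[mid]=7>3: swap nums[0],nums[9]; hi=8 → [8,3,3,9,3,9,3,4,9,7,4]
nums[mid]=8>3: swap nums[0],nums[8]; hi=7 → [9,3,3,9,3,9,3,4,8,7,4]
nums[mid]=9>3: swap nums[0],nums[7]; hi=6 → [4,3,3,9,3,9,3,9,8,7,4]
nums[mid]=4>3: swap nums[0],nums[6]; hi=5 → [3,3,3,9,3,9,4,9,8,7,4]
nums[mid]=3=3: mid=1
nums[mid]=3=3: mid=2
nums[mid]=3=3: mid=3
nums[mid]=9>3: swap nums[3],nums[5]; hi=4 → [3,3,3,9,3,9,4,9,8,7,4]
nums[mid]=9>3: swap nums[3],nums[4]; hi=3 → [3,3,3,3,9,9,4,9,8,7,4]
nums[mid]=3=3: mid=4
end: lo=0, hi=3; nums = [3,3,3,3,9,9,4,9,8,7,4]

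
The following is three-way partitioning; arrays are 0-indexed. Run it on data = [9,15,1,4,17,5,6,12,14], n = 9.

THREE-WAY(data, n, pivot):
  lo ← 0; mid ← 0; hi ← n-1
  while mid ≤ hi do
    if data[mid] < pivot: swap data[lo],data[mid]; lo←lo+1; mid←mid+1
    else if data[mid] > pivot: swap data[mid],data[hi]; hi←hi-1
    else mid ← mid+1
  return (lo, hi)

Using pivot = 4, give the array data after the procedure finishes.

[1,4,15,17,5,6,12,14,9]

pivot = 4; lo=0, mid=0, hi=8
data[mid]=9>4: swap data[0],data[8]; hi=7 → [14,15,1,4,17,5,6,12,9]
data[mid]=14>4: swap data[0],data[7]; hi=6 → [12,15,1,4,17,5,6,14,9]
data[mid]=12>4: swap data[0],data[6]; hi=5 → [6,15,1,4,17,5,12,14,9]
data[mid]=6>4: swap data[0],data[5]; hi=4 → [5,15,1,4,17,6,12,14,9]
data[mid]=5>4: swap data[0],data[4]; hi=3 → [17,15,1,4,5,6,12,14,9]
data[mid]=17>4: swap data[0],data[3]; hi=2 → [4,15,1,17,5,6,12,14,9]
data[mid]=4=4: mid=1
data[mid]=15>4: swap data[1],data[2]; hi=1 → [4,1,15,17,5,6,12,14,9]
data[mid]=1<4: swap data[0],data[1]; lo=1,mid=2 → [1,4,15,17,5,6,12,14,9]
end: lo=1, hi=1; data = [1,4,15,17,5,6,12,14,9]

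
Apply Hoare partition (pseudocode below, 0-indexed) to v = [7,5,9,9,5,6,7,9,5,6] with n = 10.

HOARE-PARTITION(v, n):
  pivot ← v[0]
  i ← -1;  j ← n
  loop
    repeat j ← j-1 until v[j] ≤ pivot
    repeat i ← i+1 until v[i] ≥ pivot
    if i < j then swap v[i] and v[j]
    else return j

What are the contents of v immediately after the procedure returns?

pivot=7
j stops at 9 (6), i stops at 0 (7); swap ⇒ [6,5,9,9,5,6,7,9,5,7]
j stops at 8 (5), i stops at 2 (9); swap ⇒ [6,5,5,9,5,6,7,9,9,7]
j stops at 6 (7), i stops at 3 (9); swap ⇒ [6,5,5,7,5,6,9,9,9,7]
j stops at 5, i stops at 6; i≥j ⇒ return 5. v=[6,5,5,7,5,6,9,9,9,7]

[6,5,5,7,5,6,9,9,9,7]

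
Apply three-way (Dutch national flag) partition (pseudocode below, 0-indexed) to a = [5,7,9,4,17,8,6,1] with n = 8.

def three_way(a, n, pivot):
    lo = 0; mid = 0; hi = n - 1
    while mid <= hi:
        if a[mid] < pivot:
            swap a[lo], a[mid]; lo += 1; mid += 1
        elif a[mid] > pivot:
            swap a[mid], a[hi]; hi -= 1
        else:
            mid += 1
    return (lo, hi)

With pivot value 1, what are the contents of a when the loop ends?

lo=0 mid=0 hi=7
5>1: swap(0,7), hi=6 ⇒ [1,7,9,4,17,8,6,5]
1=1: mid=1
7>1: swap(1,6), hi=5 ⇒ [1,6,9,4,17,8,7,5]
6>1: swap(1,5), hi=4 ⇒ [1,8,9,4,17,6,7,5]
8>1: swap(1,4), hi=3 ⇒ [1,17,9,4,8,6,7,5]
17>1: swap(1,3), hi=2 ⇒ [1,4,9,17,8,6,7,5]
4>1: swap(1,2), hi=1 ⇒ [1,9,4,17,8,6,7,5]
9>1: swap(1,1), hi=0 ⇒ [1,9,4,17,8,6,7,5]
done. lo=0 hi=0; a=[1,9,4,17,8,6,7,5]

[1,9,4,17,8,6,7,5]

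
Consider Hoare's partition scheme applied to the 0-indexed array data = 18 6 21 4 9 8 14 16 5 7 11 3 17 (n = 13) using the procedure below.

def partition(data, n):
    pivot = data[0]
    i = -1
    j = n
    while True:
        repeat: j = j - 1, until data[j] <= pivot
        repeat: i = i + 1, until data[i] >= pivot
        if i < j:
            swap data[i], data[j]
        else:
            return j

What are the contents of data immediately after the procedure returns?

17 6 3 4 9 8 14 16 5 7 11 21 18

pivot = data[0] = 18; i = -1, j = 13
j→12 (data[12]=17≤18), i→0 (data[0]=18≥18); i<j, swap → 17 6 21 4 9 8 14 16 5 7 11 3 18
j→11 (data[11]=3≤18), i→2 (data[2]=21≥18); i<j, swap → 17 6 3 4 9 8 14 16 5 7 11 21 18
j→10, i→11; i≥j, return j=10. data = 17 6 3 4 9 8 14 16 5 7 11 21 18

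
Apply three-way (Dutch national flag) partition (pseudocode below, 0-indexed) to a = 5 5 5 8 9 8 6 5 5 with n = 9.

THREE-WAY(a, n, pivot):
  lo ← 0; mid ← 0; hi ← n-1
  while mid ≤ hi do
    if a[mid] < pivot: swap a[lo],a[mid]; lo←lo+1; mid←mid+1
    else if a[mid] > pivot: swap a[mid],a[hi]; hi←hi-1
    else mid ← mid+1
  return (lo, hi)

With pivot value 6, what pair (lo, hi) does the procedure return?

pivot = 6; lo=0, mid=0, hi=8
a[mid]=5<6: swap a[0],a[0]; lo=1,mid=1 → 5 5 5 8 9 8 6 5 5
a[mid]=5<6: swap a[1],a[1]; lo=2,mid=2 → 5 5 5 8 9 8 6 5 5
a[mid]=5<6: swap a[2],a[2]; lo=3,mid=3 → 5 5 5 8 9 8 6 5 5
a[mid]=8>6: swap a[3],a[8]; hi=7 → 5 5 5 5 9 8 6 5 8
a[mid]=5<6: swap a[3],a[3]; lo=4,mid=4 → 5 5 5 5 9 8 6 5 8
a[mid]=9>6: swap a[4],a[7]; hi=6 → 5 5 5 5 5 8 6 9 8
a[mid]=5<6: swap a[4],a[4]; lo=5,mid=5 → 5 5 5 5 5 8 6 9 8
a[mid]=8>6: swap a[5],a[6]; hi=5 → 5 5 5 5 5 6 8 9 8
a[mid]=6=6: mid=6
end: lo=5, hi=5; a = 5 5 5 5 5 6 8 9 8

(5, 5)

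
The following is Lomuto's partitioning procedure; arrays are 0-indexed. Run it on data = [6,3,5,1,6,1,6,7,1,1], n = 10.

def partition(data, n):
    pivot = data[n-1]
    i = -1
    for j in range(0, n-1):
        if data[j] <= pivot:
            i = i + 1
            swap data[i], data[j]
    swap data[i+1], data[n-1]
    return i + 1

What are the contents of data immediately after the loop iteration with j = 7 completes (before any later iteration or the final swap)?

[1,1,5,6,6,3,6,7,1,1]

pivot=1, i=-1
j=0: 6>1, skip
j=1: 3>1, skip
j=2: 5>1, skip
j=3: 1≤1, i=0, swap(0,3) ⇒ [1,3,5,6,6,1,6,7,1,1]
j=4: 6>1, skip
j=5: 1≤1, i=1, swap(1,5) ⇒ [1,1,5,6,6,3,6,7,1,1]
j=6: 6>1, skip
j=7: 7>1, skip
(after j=7) data = [1,1,5,6,6,3,6,7,1,1]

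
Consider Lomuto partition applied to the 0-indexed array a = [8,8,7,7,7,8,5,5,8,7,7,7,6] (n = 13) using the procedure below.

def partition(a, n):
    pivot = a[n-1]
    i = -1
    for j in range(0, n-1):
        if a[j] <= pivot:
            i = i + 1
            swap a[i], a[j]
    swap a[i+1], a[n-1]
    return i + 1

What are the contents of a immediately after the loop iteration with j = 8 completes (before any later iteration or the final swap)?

pivot=6, i=-1
j=0: 8>6, skip
j=1: 8>6, skip
j=2: 7>6, skip
j=3: 7>6, skip
j=4: 7>6, skip
j=5: 8>6, skip
j=6: 5≤6, i=0, swap(0,6) ⇒ [5,8,7,7,7,8,8,5,8,7,7,7,6]
j=7: 5≤6, i=1, swap(1,7) ⇒ [5,5,7,7,7,8,8,8,8,7,7,7,6]
j=8: 8>6, skip
(after j=8) a = [5,5,7,7,7,8,8,8,8,7,7,7,6]

[5,5,7,7,7,8,8,8,8,7,7,7,6]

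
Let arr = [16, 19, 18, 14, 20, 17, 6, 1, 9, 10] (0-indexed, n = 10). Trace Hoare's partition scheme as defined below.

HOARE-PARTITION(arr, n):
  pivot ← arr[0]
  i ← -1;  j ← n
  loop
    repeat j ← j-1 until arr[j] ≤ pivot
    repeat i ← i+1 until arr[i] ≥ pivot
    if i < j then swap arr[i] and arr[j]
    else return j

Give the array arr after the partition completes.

[10, 9, 1, 14, 6, 17, 20, 18, 19, 16]

pivot=16
j stops at 9 (10), i stops at 0 (16); swap ⇒ [10, 19, 18, 14, 20, 17, 6, 1, 9, 16]
j stops at 8 (9), i stops at 1 (19); swap ⇒ [10, 9, 18, 14, 20, 17, 6, 1, 19, 16]
j stops at 7 (1), i stops at 2 (18); swap ⇒ [10, 9, 1, 14, 20, 17, 6, 18, 19, 16]
j stops at 6 (6), i stops at 4 (20); swap ⇒ [10, 9, 1, 14, 6, 17, 20, 18, 19, 16]
j stops at 4, i stops at 5; i≥j ⇒ return 4. arr=[10, 9, 1, 14, 6, 17, 20, 18, 19, 16]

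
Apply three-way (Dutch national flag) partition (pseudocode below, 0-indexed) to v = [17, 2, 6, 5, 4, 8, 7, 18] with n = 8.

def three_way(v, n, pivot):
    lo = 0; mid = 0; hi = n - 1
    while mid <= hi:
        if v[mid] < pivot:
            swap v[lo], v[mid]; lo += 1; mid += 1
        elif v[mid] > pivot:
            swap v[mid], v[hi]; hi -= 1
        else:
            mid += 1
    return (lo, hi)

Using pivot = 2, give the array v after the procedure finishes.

pivot = 2; lo=0, mid=0, hi=7
v[mid]=17>2: swap v[0],v[7]; hi=6 → [18, 2, 6, 5, 4, 8, 7, 17]
v[mid]=18>2: swap v[0],v[6]; hi=5 → [7, 2, 6, 5, 4, 8, 18, 17]
v[mid]=7>2: swap v[0],v[5]; hi=4 → [8, 2, 6, 5, 4, 7, 18, 17]
v[mid]=8>2: swap v[0],v[4]; hi=3 → [4, 2, 6, 5, 8, 7, 18, 17]
v[mid]=4>2: swap v[0],v[3]; hi=2 → [5, 2, 6, 4, 8, 7, 18, 17]
v[mid]=5>2: swap v[0],v[2]; hi=1 → [6, 2, 5, 4, 8, 7, 18, 17]
v[mid]=6>2: swap v[0],v[1]; hi=0 → [2, 6, 5, 4, 8, 7, 18, 17]
v[mid]=2=2: mid=1
end: lo=0, hi=0; v = [2, 6, 5, 4, 8, 7, 18, 17]

[2, 6, 5, 4, 8, 7, 18, 17]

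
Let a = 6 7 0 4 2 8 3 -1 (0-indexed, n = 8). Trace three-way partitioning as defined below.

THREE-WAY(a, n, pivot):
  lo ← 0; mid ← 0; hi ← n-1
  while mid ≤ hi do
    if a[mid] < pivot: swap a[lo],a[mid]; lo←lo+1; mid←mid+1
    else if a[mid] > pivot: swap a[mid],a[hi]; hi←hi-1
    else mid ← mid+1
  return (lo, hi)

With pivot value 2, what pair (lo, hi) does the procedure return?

lo=0 mid=0 hi=7
6>2: swap(0,7), hi=6 ⇒ -1 7 0 4 2 8 3 6
-1<2: swap(0,0), lo=1 mid=1 ⇒ -1 7 0 4 2 8 3 6
7>2: swap(1,6), hi=5 ⇒ -1 3 0 4 2 8 7 6
3>2: swap(1,5), hi=4 ⇒ -1 8 0 4 2 3 7 6
8>2: swap(1,4), hi=3 ⇒ -1 2 0 4 8 3 7 6
2=2: mid=2
0<2: swap(1,2), lo=2 mid=3 ⇒ -1 0 2 4 8 3 7 6
4>2: swap(3,3), hi=2 ⇒ -1 0 2 4 8 3 7 6
done. lo=2 hi=2; a=-1 0 2 4 8 3 7 6

(2, 2)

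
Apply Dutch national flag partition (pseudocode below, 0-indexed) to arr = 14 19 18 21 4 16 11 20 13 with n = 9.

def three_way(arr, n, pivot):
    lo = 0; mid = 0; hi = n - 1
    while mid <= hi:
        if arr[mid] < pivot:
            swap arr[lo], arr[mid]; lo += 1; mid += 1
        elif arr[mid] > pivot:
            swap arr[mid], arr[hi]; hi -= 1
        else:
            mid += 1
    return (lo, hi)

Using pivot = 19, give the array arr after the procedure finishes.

lo=0 mid=0 hi=8
14<19: swap(0,0), lo=1 mid=1 ⇒ 14 19 18 21 4 16 11 20 13
19=19: mid=2
18<19: swap(1,2), lo=2 mid=3 ⇒ 14 18 19 21 4 16 11 20 13
21>19: swap(3,8), hi=7 ⇒ 14 18 19 13 4 16 11 20 21
13<19: swap(2,3), lo=3 mid=4 ⇒ 14 18 13 19 4 16 11 20 21
4<19: swap(3,4), lo=4 mid=5 ⇒ 14 18 13 4 19 16 11 20 21
16<19: swap(4,5), lo=5 mid=6 ⇒ 14 18 13 4 16 19 11 20 21
11<19: swap(5,6), lo=6 mid=7 ⇒ 14 18 13 4 16 11 19 20 21
20>19: swap(7,7), hi=6 ⇒ 14 18 13 4 16 11 19 20 21
done. lo=6 hi=6; arr=14 18 13 4 16 11 19 20 21

14 18 13 4 16 11 19 20 21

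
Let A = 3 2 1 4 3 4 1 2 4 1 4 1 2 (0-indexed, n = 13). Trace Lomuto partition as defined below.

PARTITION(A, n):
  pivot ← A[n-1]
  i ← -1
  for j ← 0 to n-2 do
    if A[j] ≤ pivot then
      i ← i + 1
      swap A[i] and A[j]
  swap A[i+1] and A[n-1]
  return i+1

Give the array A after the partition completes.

2 1 1 2 1 1 2 4 4 3 4 4 3

pivot = A[12] = 2; i = -1
j=0: A[0]=3 > 2 → no swap
j=1: A[1]=2 ≤ 2 → i=0, swap A[0],A[1] → 2 3 1 4 3 4 1 2 4 1 4 1 2
j=2: A[2]=1 ≤ 2 → i=1, swap A[1],A[2] → 2 1 3 4 3 4 1 2 4 1 4 1 2
j=3: A[3]=4 > 2 → no swap
j=4: A[4]=3 > 2 → no swap
j=5: A[5]=4 > 2 → no swap
j=6: A[6]=1 ≤ 2 → i=2, swap A[2],A[6] → 2 1 1 4 3 4 3 2 4 1 4 1 2
j=7: A[7]=2 ≤ 2 → i=3, swap A[3],A[7] → 2 1 1 2 3 4 3 4 4 1 4 1 2
j=8: A[8]=4 > 2 → no swap
j=9: A[9]=1 ≤ 2 → i=4, swap A[4],A[9] → 2 1 1 2 1 4 3 4 4 3 4 1 2
j=10: A[10]=4 > 2 → no swap
j=11: A[11]=1 ≤ 2 → i=5, swap A[5],A[11] → 2 1 1 2 1 1 3 4 4 3 4 4 2
final swap A[6],A[12] → 2 1 1 2 1 1 2 4 4 3 4 4 3; return 6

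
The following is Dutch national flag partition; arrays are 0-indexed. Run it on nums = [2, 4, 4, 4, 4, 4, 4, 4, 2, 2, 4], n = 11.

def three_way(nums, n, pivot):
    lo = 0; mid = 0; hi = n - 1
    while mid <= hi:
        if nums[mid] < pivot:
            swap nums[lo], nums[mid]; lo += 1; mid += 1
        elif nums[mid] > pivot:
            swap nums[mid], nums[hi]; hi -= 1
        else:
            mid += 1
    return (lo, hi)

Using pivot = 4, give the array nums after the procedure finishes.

lo=0 mid=0 hi=10
2<4: swap(0,0), lo=1 mid=1 ⇒ [2, 4, 4, 4, 4, 4, 4, 4, 2, 2, 4]
4=4: mid=2
4=4: mid=3
4=4: mid=4
4=4: mid=5
4=4: mid=6
4=4: mid=7
4=4: mid=8
2<4: swap(1,8), lo=2 mid=9 ⇒ [2, 2, 4, 4, 4, 4, 4, 4, 4, 2, 4]
2<4: swap(2,9), lo=3 mid=10 ⇒ [2, 2, 2, 4, 4, 4, 4, 4, 4, 4, 4]
4=4: mid=11
done. lo=3 hi=10; nums=[2, 2, 2, 4, 4, 4, 4, 4, 4, 4, 4]

[2, 2, 2, 4, 4, 4, 4, 4, 4, 4, 4]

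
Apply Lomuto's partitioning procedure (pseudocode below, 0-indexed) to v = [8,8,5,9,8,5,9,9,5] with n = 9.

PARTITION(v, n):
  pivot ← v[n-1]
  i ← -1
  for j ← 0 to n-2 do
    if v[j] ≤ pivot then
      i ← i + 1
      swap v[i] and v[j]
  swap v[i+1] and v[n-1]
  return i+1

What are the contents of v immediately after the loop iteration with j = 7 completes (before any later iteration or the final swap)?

[5,5,8,9,8,8,9,9,5]

pivot = v[8] = 5; i = -1
j=0: v[0]=8 > 5 → no swap
j=1: v[1]=8 > 5 → no swap
j=2: v[2]=5 ≤ 5 → i=0, swap v[0],v[2] → [5,8,8,9,8,5,9,9,5]
j=3: v[3]=9 > 5 → no swap
j=4: v[4]=8 > 5 → no swap
j=5: v[5]=5 ≤ 5 → i=1, swap v[1],v[5] → [5,5,8,9,8,8,9,9,5]
j=6: v[6]=9 > 5 → no swap
j=7: v[7]=9 > 5 → no swap
(after j=7) v = [5,5,8,9,8,8,9,9,5]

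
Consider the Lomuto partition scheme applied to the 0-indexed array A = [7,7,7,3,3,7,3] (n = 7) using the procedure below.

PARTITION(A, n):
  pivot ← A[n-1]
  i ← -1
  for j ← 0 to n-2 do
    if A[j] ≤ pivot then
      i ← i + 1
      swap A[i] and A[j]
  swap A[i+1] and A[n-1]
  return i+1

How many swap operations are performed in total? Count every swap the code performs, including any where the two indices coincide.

3

pivot = A[6] = 3; i = -1
j=0: A[0]=7 > 3 → no swap
j=1: A[1]=7 > 3 → no swap
j=2: A[2]=7 > 3 → no swap
j=3: A[3]=3 ≤ 3 → i=0, swap A[0],A[3] → [3,7,7,7,3,7,3]
j=4: A[4]=3 ≤ 3 → i=1, swap A[1],A[4] → [3,3,7,7,7,7,3]
j=5: A[5]=7 > 3 → no swap
final swap A[2],A[6] → [3,3,3,7,7,7,7]; return 2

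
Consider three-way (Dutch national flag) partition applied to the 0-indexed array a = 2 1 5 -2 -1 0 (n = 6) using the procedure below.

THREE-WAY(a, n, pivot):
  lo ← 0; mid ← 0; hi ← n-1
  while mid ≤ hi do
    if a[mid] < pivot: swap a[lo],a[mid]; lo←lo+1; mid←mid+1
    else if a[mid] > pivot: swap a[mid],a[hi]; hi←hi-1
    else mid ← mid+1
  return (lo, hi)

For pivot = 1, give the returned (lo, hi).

(3, 3)

pivot = 1; lo=0, mid=0, hi=5
a[mid]=2>1: swap a[0],a[5]; hi=4 → 0 1 5 -2 -1 2
a[mid]=0<1: swap a[0],a[0]; lo=1,mid=1 → 0 1 5 -2 -1 2
a[mid]=1=1: mid=2
a[mid]=5>1: swap a[2],a[4]; hi=3 → 0 1 -1 -2 5 2
a[mid]=-1<1: swap a[1],a[2]; lo=2,mid=3 → 0 -1 1 -2 5 2
a[mid]=-2<1: swap a[2],a[3]; lo=3,mid=4 → 0 -1 -2 1 5 2
end: lo=3, hi=3; a = 0 -1 -2 1 5 2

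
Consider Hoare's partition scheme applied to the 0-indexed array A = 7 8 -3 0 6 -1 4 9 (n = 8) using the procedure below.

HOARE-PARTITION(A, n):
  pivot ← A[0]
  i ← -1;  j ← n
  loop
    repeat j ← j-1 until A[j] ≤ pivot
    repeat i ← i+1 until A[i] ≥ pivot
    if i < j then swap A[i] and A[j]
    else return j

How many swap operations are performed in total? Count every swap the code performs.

pivot=7
j stops at 6 (4), i stops at 0 (7); swap ⇒ 4 8 -3 0 6 -1 7 9
j stops at 5 (-1), i stops at 1 (8); swap ⇒ 4 -1 -3 0 6 8 7 9
j stops at 4, i stops at 5; i≥j ⇒ return 4. A=4 -1 -3 0 6 8 7 9

2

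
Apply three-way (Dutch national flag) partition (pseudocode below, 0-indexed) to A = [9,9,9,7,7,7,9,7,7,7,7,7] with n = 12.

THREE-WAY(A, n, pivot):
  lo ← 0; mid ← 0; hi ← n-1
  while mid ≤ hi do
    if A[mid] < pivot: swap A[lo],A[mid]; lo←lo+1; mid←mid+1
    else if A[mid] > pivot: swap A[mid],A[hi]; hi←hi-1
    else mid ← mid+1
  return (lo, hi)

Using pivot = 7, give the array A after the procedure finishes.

lo=0 mid=0 hi=11
9>7: swap(0,11), hi=10 ⇒ [7,9,9,7,7,7,9,7,7,7,7,9]
7=7: mid=1
9>7: swap(1,10), hi=9 ⇒ [7,7,9,7,7,7,9,7,7,7,9,9]
7=7: mid=2
9>7: swap(2,9), hi=8 ⇒ [7,7,7,7,7,7,9,7,7,9,9,9]
7=7: mid=3
7=7: mid=4
7=7: mid=5
7=7: mid=6
9>7: swap(6,8), hi=7 ⇒ [7,7,7,7,7,7,7,7,9,9,9,9]
7=7: mid=7
7=7: mid=8
done. lo=0 hi=7; A=[7,7,7,7,7,7,7,7,9,9,9,9]

[7,7,7,7,7,7,7,7,9,9,9,9]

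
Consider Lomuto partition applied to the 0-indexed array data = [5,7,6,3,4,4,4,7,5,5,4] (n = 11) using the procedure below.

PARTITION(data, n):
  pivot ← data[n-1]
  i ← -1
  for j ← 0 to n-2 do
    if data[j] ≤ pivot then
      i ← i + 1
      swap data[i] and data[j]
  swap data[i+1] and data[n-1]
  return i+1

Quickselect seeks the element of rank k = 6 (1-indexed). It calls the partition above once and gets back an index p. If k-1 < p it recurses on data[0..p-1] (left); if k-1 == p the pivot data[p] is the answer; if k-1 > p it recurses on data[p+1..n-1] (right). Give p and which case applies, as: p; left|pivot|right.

pivot=4, i=-1
j=0: 5>4, skip
j=1: 7>4, skip
j=2: 6>4, skip
j=3: 3≤4, i=0, swap(0,3) ⇒ [3,7,6,5,4,4,4,7,5,5,4]
j=4: 4≤4, i=1, swap(1,4) ⇒ [3,4,6,5,7,4,4,7,5,5,4]
j=5: 4≤4, i=2, swap(2,5) ⇒ [3,4,4,5,7,6,4,7,5,5,4]
j=6: 4≤4, i=3, swap(3,6) ⇒ [3,4,4,4,7,6,5,7,5,5,4]
j=7: 7>4, skip
j=8: 5>4, skip
j=9: 5>4, skip
swap(4,10) ⇒ [3,4,4,4,4,6,5,7,5,5,7]; return 4
p = 4; k-1 = 5 > 4 ⇒ right

4; right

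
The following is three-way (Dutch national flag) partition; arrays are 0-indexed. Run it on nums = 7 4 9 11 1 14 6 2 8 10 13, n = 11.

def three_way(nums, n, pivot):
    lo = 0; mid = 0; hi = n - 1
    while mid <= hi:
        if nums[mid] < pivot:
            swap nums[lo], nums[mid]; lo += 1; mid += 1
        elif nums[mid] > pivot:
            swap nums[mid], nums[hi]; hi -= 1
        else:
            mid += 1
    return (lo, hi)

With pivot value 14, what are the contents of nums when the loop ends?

lo=0 mid=0 hi=10
7<14: swap(0,0), lo=1 mid=1 ⇒ 7 4 9 11 1 14 6 2 8 10 13
4<14: swap(1,1), lo=2 mid=2 ⇒ 7 4 9 11 1 14 6 2 8 10 13
9<14: swap(2,2), lo=3 mid=3 ⇒ 7 4 9 11 1 14 6 2 8 10 13
11<14: swap(3,3), lo=4 mid=4 ⇒ 7 4 9 11 1 14 6 2 8 10 13
1<14: swap(4,4), lo=5 mid=5 ⇒ 7 4 9 11 1 14 6 2 8 10 13
14=14: mid=6
6<14: swap(5,6), lo=6 mid=7 ⇒ 7 4 9 11 1 6 14 2 8 10 13
2<14: swap(6,7), lo=7 mid=8 ⇒ 7 4 9 11 1 6 2 14 8 10 13
8<14: swap(7,8), lo=8 mid=9 ⇒ 7 4 9 11 1 6 2 8 14 10 13
10<14: swap(8,9), lo=9 mid=10 ⇒ 7 4 9 11 1 6 2 8 10 14 13
13<14: swap(9,10), lo=10 mid=11 ⇒ 7 4 9 11 1 6 2 8 10 13 14
done. lo=10 hi=10; nums=7 4 9 11 1 6 2 8 10 13 14

7 4 9 11 1 6 2 8 10 13 14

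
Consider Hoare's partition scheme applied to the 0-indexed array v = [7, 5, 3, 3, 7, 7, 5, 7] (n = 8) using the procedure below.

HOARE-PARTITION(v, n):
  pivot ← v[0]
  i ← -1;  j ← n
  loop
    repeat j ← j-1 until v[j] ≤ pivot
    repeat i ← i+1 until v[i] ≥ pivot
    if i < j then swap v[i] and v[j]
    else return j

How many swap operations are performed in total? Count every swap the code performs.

2

pivot = v[0] = 7; i = -1, j = 8
j→7 (v[7]=7≤7), i→0 (v[0]=7≥7); i<j, swap → [7, 5, 3, 3, 7, 7, 5, 7]
j→6 (v[6]=5≤7), i→4 (v[4]=7≥7); i<j, swap → [7, 5, 3, 3, 5, 7, 7, 7]
j→5, i→5; i≥j, return j=5. v = [7, 5, 3, 3, 5, 7, 7, 7]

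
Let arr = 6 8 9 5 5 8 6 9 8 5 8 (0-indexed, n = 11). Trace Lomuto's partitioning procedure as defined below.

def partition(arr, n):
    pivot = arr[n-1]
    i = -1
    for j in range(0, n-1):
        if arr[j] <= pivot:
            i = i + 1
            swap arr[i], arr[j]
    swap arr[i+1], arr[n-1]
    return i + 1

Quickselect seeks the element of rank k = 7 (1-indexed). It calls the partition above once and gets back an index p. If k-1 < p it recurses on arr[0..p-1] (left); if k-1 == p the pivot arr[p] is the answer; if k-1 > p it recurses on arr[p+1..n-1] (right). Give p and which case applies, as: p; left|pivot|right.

8; left

pivot = arr[10] = 8; i = -1
j=0: arr[0]=6 ≤ 8 → i=0, swap arr[0],arr[0] (no change) → 6 8 9 5 5 8 6 9 8 5 8
j=1: arr[1]=8 ≤ 8 → i=1, swap arr[1],arr[1] (no change) → 6 8 9 5 5 8 6 9 8 5 8
j=2: arr[2]=9 > 8 → no swap
j=3: arr[3]=5 ≤ 8 → i=2, swap arr[2],arr[3] → 6 8 5 9 5 8 6 9 8 5 8
j=4: arr[4]=5 ≤ 8 → i=3, swap arr[3],arr[4] → 6 8 5 5 9 8 6 9 8 5 8
j=5: arr[5]=8 ≤ 8 → i=4, swap arr[4],arr[5] → 6 8 5 5 8 9 6 9 8 5 8
j=6: arr[6]=6 ≤ 8 → i=5, swap arr[5],arr[6] → 6 8 5 5 8 6 9 9 8 5 8
j=7: arr[7]=9 > 8 → no swap
j=8: arr[8]=8 ≤ 8 → i=6, swap arr[6],arr[8] → 6 8 5 5 8 6 8 9 9 5 8
j=9: arr[9]=5 ≤ 8 → i=7, swap arr[7],arr[9] → 6 8 5 5 8 6 8 5 9 9 8
final swap arr[8],arr[10] → 6 8 5 5 8 6 8 5 8 9 9; return 8
p = 8; k-1 = 6 < 8 ⇒ left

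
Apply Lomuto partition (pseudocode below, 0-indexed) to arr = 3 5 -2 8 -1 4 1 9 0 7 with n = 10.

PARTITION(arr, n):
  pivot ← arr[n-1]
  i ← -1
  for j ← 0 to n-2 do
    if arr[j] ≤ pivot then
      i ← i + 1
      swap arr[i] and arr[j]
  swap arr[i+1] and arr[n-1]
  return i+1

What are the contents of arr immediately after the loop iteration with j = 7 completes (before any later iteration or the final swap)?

3 5 -2 -1 4 1 8 9 0 7

pivot = arr[9] = 7; i = -1
j=0: arr[0]=3 ≤ 7 → i=0, swap arr[0],arr[0] (no change) → 3 5 -2 8 -1 4 1 9 0 7
j=1: arr[1]=5 ≤ 7 → i=1, swap arr[1],arr[1] (no change) → 3 5 -2 8 -1 4 1 9 0 7
j=2: arr[2]=-2 ≤ 7 → i=2, swap arr[2],arr[2] (no change) → 3 5 -2 8 -1 4 1 9 0 7
j=3: arr[3]=8 > 7 → no swap
j=4: arr[4]=-1 ≤ 7 → i=3, swap arr[3],arr[4] → 3 5 -2 -1 8 4 1 9 0 7
j=5: arr[5]=4 ≤ 7 → i=4, swap arr[4],arr[5] → 3 5 -2 -1 4 8 1 9 0 7
j=6: arr[6]=1 ≤ 7 → i=5, swap arr[5],arr[6] → 3 5 -2 -1 4 1 8 9 0 7
j=7: arr[7]=9 > 7 → no swap
(after j=7) arr = 3 5 -2 -1 4 1 8 9 0 7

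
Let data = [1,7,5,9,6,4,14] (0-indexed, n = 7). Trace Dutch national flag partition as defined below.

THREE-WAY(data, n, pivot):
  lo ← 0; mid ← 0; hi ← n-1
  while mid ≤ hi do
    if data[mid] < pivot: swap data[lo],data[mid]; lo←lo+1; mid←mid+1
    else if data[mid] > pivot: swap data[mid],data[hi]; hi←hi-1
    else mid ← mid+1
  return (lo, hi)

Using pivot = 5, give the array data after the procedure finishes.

pivot = 5; lo=0, mid=0, hi=6
data[mid]=1<5: swap data[0],data[0]; lo=1,mid=1 → [1,7,5,9,6,4,14]
data[mid]=7>5: swap data[1],data[6]; hi=5 → [1,14,5,9,6,4,7]
data[mid]=14>5: swap data[1],data[5]; hi=4 → [1,4,5,9,6,14,7]
data[mid]=4<5: swap data[1],data[1]; lo=2,mid=2 → [1,4,5,9,6,14,7]
data[mid]=5=5: mid=3
data[mid]=9>5: swap data[3],data[4]; hi=3 → [1,4,5,6,9,14,7]
data[mid]=6>5: swap data[3],data[3]; hi=2 → [1,4,5,6,9,14,7]
end: lo=2, hi=2; data = [1,4,5,6,9,14,7]

[1,4,5,6,9,14,7]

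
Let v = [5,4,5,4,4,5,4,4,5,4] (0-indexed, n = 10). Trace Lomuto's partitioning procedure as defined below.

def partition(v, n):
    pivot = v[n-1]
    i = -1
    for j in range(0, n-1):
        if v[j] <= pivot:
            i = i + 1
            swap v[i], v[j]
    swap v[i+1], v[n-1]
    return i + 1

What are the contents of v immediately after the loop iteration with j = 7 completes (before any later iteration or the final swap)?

[4,4,4,4,4,5,5,5,5,4]

pivot = v[9] = 4; i = -1
j=0: v[0]=5 > 4 → no swap
j=1: v[1]=4 ≤ 4 → i=0, swap v[0],v[1] → [4,5,5,4,4,5,4,4,5,4]
j=2: v[2]=5 > 4 → no swap
j=3: v[3]=4 ≤ 4 → i=1, swap v[1],v[3] → [4,4,5,5,4,5,4,4,5,4]
j=4: v[4]=4 ≤ 4 → i=2, swap v[2],v[4] → [4,4,4,5,5,5,4,4,5,4]
j=5: v[5]=5 > 4 → no swap
j=6: v[6]=4 ≤ 4 → i=3, swap v[3],v[6] → [4,4,4,4,5,5,5,4,5,4]
j=7: v[7]=4 ≤ 4 → i=4, swap v[4],v[7] → [4,4,4,4,4,5,5,5,5,4]
(after j=7) v = [4,4,4,4,4,5,5,5,5,4]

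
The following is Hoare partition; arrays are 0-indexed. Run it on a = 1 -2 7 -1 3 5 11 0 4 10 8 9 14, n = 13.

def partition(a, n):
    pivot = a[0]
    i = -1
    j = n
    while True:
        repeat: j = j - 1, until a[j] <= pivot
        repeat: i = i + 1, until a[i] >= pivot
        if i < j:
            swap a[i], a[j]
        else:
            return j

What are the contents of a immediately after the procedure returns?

0 -2 -1 7 3 5 11 1 4 10 8 9 14

pivot = a[0] = 1; i = -1, j = 13
j→7 (a[7]=0≤1), i→0 (a[0]=1≥1); i<j, swap → 0 -2 7 -1 3 5 11 1 4 10 8 9 14
j→3 (a[3]=-1≤1), i→2 (a[2]=7≥1); i<j, swap → 0 -2 -1 7 3 5 11 1 4 10 8 9 14
j→2, i→3; i≥j, return j=2. a = 0 -2 -1 7 3 5 11 1 4 10 8 9 14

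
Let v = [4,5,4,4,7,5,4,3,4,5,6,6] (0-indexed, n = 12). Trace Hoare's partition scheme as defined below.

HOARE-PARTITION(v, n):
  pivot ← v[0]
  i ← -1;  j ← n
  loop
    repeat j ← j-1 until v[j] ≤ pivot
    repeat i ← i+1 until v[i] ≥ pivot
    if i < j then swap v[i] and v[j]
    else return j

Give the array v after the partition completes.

[4,3,4,4,7,5,4,5,4,5,6,6]

pivot=4
j stops at 8 (4), i stops at 0 (4); swap ⇒ [4,5,4,4,7,5,4,3,4,5,6,6]
j stops at 7 (3), i stops at 1 (5); swap ⇒ [4,3,4,4,7,5,4,5,4,5,6,6]
j stops at 6 (4), i stops at 2 (4); swap ⇒ [4,3,4,4,7,5,4,5,4,5,6,6]
j stops at 3, i stops at 3; i≥j ⇒ return 3. v=[4,3,4,4,7,5,4,5,4,5,6,6]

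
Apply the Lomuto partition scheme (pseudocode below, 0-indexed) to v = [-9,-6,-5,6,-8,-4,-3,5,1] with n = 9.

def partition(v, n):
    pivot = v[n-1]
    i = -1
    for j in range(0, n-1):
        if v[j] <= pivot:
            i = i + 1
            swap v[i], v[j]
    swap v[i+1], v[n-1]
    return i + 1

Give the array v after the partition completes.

[-9,-6,-5,-8,-4,-3,1,5,6]

pivot=1, i=-1
j=0: -9≤1, i=0, swap(0,0) ⇒ [-9,-6,-5,6,-8,-4,-3,5,1]
j=1: -6≤1, i=1, swap(1,1) ⇒ [-9,-6,-5,6,-8,-4,-3,5,1]
j=2: -5≤1, i=2, swap(2,2) ⇒ [-9,-6,-5,6,-8,-4,-3,5,1]
j=3: 6>1, skip
j=4: -8≤1, i=3, swap(3,4) ⇒ [-9,-6,-5,-8,6,-4,-3,5,1]
j=5: -4≤1, i=4, swap(4,5) ⇒ [-9,-6,-5,-8,-4,6,-3,5,1]
j=6: -3≤1, i=5, swap(5,6) ⇒ [-9,-6,-5,-8,-4,-3,6,5,1]
j=7: 5>1, skip
swap(6,8) ⇒ [-9,-6,-5,-8,-4,-3,1,5,6]; return 6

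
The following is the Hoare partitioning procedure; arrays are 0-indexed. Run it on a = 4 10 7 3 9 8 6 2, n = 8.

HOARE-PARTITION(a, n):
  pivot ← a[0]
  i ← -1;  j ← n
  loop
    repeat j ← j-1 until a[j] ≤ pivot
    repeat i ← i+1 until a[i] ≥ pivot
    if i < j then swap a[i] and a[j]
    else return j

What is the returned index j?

1

pivot=4
j stops at 7 (2), i stops at 0 (4); swap ⇒ 2 10 7 3 9 8 6 4
j stops at 3 (3), i stops at 1 (10); swap ⇒ 2 3 7 10 9 8 6 4
j stops at 1, i stops at 2; i≥j ⇒ return 1. a=2 3 7 10 9 8 6 4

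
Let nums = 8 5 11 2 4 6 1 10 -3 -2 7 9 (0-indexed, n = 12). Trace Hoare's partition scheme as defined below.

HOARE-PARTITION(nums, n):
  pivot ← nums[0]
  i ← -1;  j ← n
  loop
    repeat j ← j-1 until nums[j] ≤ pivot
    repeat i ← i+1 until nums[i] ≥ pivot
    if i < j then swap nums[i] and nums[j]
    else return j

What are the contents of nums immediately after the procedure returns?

7 5 -2 2 4 6 1 -3 10 11 8 9

pivot = nums[0] = 8; i = -1, j = 12
j→10 (nums[10]=7≤8), i→0 (nums[0]=8≥8); i<j, swap → 7 5 11 2 4 6 1 10 -3 -2 8 9
j→9 (nums[9]=-2≤8), i→2 (nums[2]=11≥8); i<j, swap → 7 5 -2 2 4 6 1 10 -3 11 8 9
j→8 (nums[8]=-3≤8), i→7 (nums[7]=10≥8); i<j, swap → 7 5 -2 2 4 6 1 -3 10 11 8 9
j→7, i→8; i≥j, return j=7. nums = 7 5 -2 2 4 6 1 -3 10 11 8 9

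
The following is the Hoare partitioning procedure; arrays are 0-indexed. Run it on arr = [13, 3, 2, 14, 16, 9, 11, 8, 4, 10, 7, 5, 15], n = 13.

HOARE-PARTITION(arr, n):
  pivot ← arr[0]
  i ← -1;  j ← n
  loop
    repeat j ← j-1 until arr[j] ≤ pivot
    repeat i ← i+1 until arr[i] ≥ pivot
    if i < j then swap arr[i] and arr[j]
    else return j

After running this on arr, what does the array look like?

pivot = arr[0] = 13; i = -1, j = 13
j→11 (arr[11]=5≤13), i→0 (arr[0]=13≥13); i<j, swap → [5, 3, 2, 14, 16, 9, 11, 8, 4, 10, 7, 13, 15]
j→10 (arr[10]=7≤13), i→3 (arr[3]=14≥13); i<j, swap → [5, 3, 2, 7, 16, 9, 11, 8, 4, 10, 14, 13, 15]
j→9 (arr[9]=10≤13), i→4 (arr[4]=16≥13); i<j, swap → [5, 3, 2, 7, 10, 9, 11, 8, 4, 16, 14, 13, 15]
j→8, i→9; i≥j, return j=8. arr = [5, 3, 2, 7, 10, 9, 11, 8, 4, 16, 14, 13, 15]

[5, 3, 2, 7, 10, 9, 11, 8, 4, 16, 14, 13, 15]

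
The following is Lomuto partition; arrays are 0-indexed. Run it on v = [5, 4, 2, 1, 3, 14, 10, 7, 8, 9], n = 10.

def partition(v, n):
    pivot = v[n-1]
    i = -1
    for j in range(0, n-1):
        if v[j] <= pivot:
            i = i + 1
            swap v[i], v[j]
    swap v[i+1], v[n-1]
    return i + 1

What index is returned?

pivot=9, i=-1
j=0: 5≤9, i=0, swap(0,0) ⇒ [5, 4, 2, 1, 3, 14, 10, 7, 8, 9]
j=1: 4≤9, i=1, swap(1,1) ⇒ [5, 4, 2, 1, 3, 14, 10, 7, 8, 9]
j=2: 2≤9, i=2, swap(2,2) ⇒ [5, 4, 2, 1, 3, 14, 10, 7, 8, 9]
j=3: 1≤9, i=3, swap(3,3) ⇒ [5, 4, 2, 1, 3, 14, 10, 7, 8, 9]
j=4: 3≤9, i=4, swap(4,4) ⇒ [5, 4, 2, 1, 3, 14, 10, 7, 8, 9]
j=5: 14>9, skip
j=6: 10>9, skip
j=7: 7≤9, i=5, swap(5,7) ⇒ [5, 4, 2, 1, 3, 7, 10, 14, 8, 9]
j=8: 8≤9, i=6, swap(6,8) ⇒ [5, 4, 2, 1, 3, 7, 8, 14, 10, 9]
swap(7,9) ⇒ [5, 4, 2, 1, 3, 7, 8, 9, 10, 14]; return 7

7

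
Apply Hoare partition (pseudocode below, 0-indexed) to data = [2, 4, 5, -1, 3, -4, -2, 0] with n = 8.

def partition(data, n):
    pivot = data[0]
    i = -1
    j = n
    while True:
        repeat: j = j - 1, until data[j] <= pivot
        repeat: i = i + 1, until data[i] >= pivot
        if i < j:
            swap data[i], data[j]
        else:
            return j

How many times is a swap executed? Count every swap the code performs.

pivot=2
j stops at 7 (0), i stops at 0 (2); swap ⇒ [0, 4, 5, -1, 3, -4, -2, 2]
j stops at 6 (-2), i stops at 1 (4); swap ⇒ [0, -2, 5, -1, 3, -4, 4, 2]
j stops at 5 (-4), i stops at 2 (5); swap ⇒ [0, -2, -4, -1, 3, 5, 4, 2]
j stops at 3, i stops at 4; i≥j ⇒ return 3. data=[0, -2, -4, -1, 3, 5, 4, 2]

3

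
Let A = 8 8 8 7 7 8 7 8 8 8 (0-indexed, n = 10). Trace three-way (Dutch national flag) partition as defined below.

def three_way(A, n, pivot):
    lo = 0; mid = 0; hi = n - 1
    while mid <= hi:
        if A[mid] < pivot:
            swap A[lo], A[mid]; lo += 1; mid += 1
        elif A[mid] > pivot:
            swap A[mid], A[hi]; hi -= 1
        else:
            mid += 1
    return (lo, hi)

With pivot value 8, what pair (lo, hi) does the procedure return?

(3, 9)

pivot = 8; lo=0, mid=0, hi=9
A[mid]=8=8: mid=1
A[mid]=8=8: mid=2
A[mid]=8=8: mid=3
A[mid]=7<8: swap A[0],A[3]; lo=1,mid=4 → 7 8 8 8 7 8 7 8 8 8
A[mid]=7<8: swap A[1],A[4]; lo=2,mid=5 → 7 7 8 8 8 8 7 8 8 8
A[mid]=8=8: mid=6
A[mid]=7<8: swap A[2],A[6]; lo=3,mid=7 → 7 7 7 8 8 8 8 8 8 8
A[mid]=8=8: mid=8
A[mid]=8=8: mid=9
A[mid]=8=8: mid=10
end: lo=3, hi=9; A = 7 7 7 8 8 8 8 8 8 8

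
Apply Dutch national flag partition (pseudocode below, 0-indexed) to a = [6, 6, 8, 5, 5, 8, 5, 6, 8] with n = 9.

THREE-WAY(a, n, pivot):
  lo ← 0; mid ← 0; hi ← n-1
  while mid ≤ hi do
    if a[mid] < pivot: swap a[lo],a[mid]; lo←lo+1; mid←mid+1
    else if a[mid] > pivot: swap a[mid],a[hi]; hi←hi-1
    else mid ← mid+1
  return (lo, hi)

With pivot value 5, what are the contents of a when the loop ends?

[5, 5, 5, 8, 8, 6, 6, 8, 6]

lo=0 mid=0 hi=8
6>5: swap(0,8), hi=7 ⇒ [8, 6, 8, 5, 5, 8, 5, 6, 6]
8>5: swap(0,7), hi=6 ⇒ [6, 6, 8, 5, 5, 8, 5, 8, 6]
6>5: swap(0,6), hi=5 ⇒ [5, 6, 8, 5, 5, 8, 6, 8, 6]
5=5: mid=1
6>5: swap(1,5), hi=4 ⇒ [5, 8, 8, 5, 5, 6, 6, 8, 6]
8>5: swap(1,4), hi=3 ⇒ [5, 5, 8, 5, 8, 6, 6, 8, 6]
5=5: mid=2
8>5: swap(2,3), hi=2 ⇒ [5, 5, 5, 8, 8, 6, 6, 8, 6]
5=5: mid=3
done. lo=0 hi=2; a=[5, 5, 5, 8, 8, 6, 6, 8, 6]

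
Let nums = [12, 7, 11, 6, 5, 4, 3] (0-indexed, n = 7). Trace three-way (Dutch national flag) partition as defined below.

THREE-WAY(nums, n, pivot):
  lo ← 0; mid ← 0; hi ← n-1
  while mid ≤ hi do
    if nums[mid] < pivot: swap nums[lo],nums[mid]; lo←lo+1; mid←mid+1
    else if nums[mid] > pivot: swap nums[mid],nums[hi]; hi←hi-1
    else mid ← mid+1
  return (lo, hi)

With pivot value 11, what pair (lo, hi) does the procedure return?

(5, 5)

pivot = 11; lo=0, mid=0, hi=6
nums[mid]=12>11: swap nums[0],nums[6]; hi=5 → [3, 7, 11, 6, 5, 4, 12]
nums[mid]=3<11: swap nums[0],nums[0]; lo=1,mid=1 → [3, 7, 11, 6, 5, 4, 12]
nums[mid]=7<11: swap nums[1],nums[1]; lo=2,mid=2 → [3, 7, 11, 6, 5, 4, 12]
nums[mid]=11=11: mid=3
nums[mid]=6<11: swap nums[2],nums[3]; lo=3,mid=4 → [3, 7, 6, 11, 5, 4, 12]
nums[mid]=5<11: swap nums[3],nums[4]; lo=4,mid=5 → [3, 7, 6, 5, 11, 4, 12]
nums[mid]=4<11: swap nums[4],nums[5]; lo=5,mid=6 → [3, 7, 6, 5, 4, 11, 12]
end: lo=5, hi=5; nums = [3, 7, 6, 5, 4, 11, 12]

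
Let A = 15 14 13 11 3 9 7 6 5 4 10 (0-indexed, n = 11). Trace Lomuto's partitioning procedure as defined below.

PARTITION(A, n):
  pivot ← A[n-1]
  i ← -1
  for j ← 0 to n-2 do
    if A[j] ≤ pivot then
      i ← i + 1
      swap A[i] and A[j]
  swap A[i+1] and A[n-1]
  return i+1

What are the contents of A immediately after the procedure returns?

3 9 7 6 5 4 10 11 15 14 13

pivot = A[10] = 10; i = -1
j=0: A[0]=15 > 10 → no swap
j=1: A[1]=14 > 10 → no swap
j=2: A[2]=13 > 10 → no swap
j=3: A[3]=11 > 10 → no swap
j=4: A[4]=3 ≤ 10 → i=0, swap A[0],A[4] → 3 14 13 11 15 9 7 6 5 4 10
j=5: A[5]=9 ≤ 10 → i=1, swap A[1],A[5] → 3 9 13 11 15 14 7 6 5 4 10
j=6: A[6]=7 ≤ 10 → i=2, swap A[2],A[6] → 3 9 7 11 15 14 13 6 5 4 10
j=7: A[7]=6 ≤ 10 → i=3, swap A[3],A[7] → 3 9 7 6 15 14 13 11 5 4 10
j=8: A[8]=5 ≤ 10 → i=4, swap A[4],A[8] → 3 9 7 6 5 14 13 11 15 4 10
j=9: A[9]=4 ≤ 10 → i=5, swap A[5],A[9] → 3 9 7 6 5 4 13 11 15 14 10
final swap A[6],A[10] → 3 9 7 6 5 4 10 11 15 14 13; return 6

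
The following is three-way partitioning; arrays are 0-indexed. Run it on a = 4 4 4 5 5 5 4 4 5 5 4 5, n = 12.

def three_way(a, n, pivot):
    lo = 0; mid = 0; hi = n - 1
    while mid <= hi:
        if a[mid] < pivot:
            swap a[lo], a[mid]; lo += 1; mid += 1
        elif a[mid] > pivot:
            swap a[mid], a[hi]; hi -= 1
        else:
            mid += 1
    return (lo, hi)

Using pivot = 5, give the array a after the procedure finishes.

4 4 4 4 4 4 5 5 5 5 5 5

pivot = 5; lo=0, mid=0, hi=11
a[mid]=4<5: swap a[0],a[0]; lo=1,mid=1 → 4 4 4 5 5 5 4 4 5 5 4 5
a[mid]=4<5: swap a[1],a[1]; lo=2,mid=2 → 4 4 4 5 5 5 4 4 5 5 4 5
a[mid]=4<5: swap a[2],a[2]; lo=3,mid=3 → 4 4 4 5 5 5 4 4 5 5 4 5
a[mid]=5=5: mid=4
a[mid]=5=5: mid=5
a[mid]=5=5: mid=6
a[mid]=4<5: swap a[3],a[6]; lo=4,mid=7 → 4 4 4 4 5 5 5 4 5 5 4 5
a[mid]=4<5: swap a[4],a[7]; lo=5,mid=8 → 4 4 4 4 4 5 5 5 5 5 4 5
a[mid]=5=5: mid=9
a[mid]=5=5: mid=10
a[mid]=4<5: swap a[5],a[10]; lo=6,mid=11 → 4 4 4 4 4 4 5 5 5 5 5 5
a[mid]=5=5: mid=12
end: lo=6, hi=11; a = 4 4 4 4 4 4 5 5 5 5 5 5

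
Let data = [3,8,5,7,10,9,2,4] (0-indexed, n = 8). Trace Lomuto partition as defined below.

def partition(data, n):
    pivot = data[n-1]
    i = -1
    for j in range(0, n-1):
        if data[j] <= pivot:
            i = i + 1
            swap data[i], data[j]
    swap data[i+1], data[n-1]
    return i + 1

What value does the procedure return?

pivot = data[7] = 4; i = -1
j=0: data[0]=3 ≤ 4 → i=0, swap data[0],data[0] (no change) → [3,8,5,7,10,9,2,4]
j=1: data[1]=8 > 4 → no swap
j=2: data[2]=5 > 4 → no swap
j=3: data[3]=7 > 4 → no swap
j=4: data[4]=10 > 4 → no swap
j=5: data[5]=9 > 4 → no swap
j=6: data[6]=2 ≤ 4 → i=1, swap data[1],data[6] → [3,2,5,7,10,9,8,4]
final swap data[2],data[7] → [3,2,4,7,10,9,8,5]; return 2

2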